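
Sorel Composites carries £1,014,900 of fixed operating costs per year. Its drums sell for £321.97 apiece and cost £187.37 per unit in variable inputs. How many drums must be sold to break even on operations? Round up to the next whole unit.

Contribution margin per unit = £321.97 − £187.37 = £134.60.
Break-even Q = £1,014,900 / £134.60 = 7,540.12 → 7,541 drums.

7,541 drums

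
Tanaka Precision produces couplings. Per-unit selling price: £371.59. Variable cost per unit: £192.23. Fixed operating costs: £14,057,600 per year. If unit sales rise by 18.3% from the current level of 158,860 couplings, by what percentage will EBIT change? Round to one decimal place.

+36.1%

Contribution at this volume is 158,860 × £179.36 = £28,493,129.60.
Subtracting fixed costs: EBIT = £28,493,129.60 − £14,057,600 = £14,435,529.60.
Degree of operating leverage = £28,493,129.60 / £14,435,529.60 = 1.9738.
So EBIT moves 1.9738 × (+18.3%) = +36.1%.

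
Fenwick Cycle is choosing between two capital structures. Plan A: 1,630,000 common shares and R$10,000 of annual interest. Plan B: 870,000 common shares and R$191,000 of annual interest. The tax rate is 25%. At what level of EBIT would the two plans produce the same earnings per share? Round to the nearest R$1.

R$398,197

Set EPS_A = EPS_B: (EBIT − R$10,000)(1 − 0.25) ÷ 1,630,000 = (EBIT − R$191,000)(1 − 0.25) ÷ 870,000.
The (1 − t) factor cancels: (EBIT − 10,000) × 870,000 = (EBIT − 191,000) × 1,630,000.
EBIT × (1,630,000 − 870,000) = 191,000 × 1,630,000 − 10,000 × 870,000 = 302,630,000,000, so EBIT = 302,630,000,000 ÷ 760,000 = 398,197.37.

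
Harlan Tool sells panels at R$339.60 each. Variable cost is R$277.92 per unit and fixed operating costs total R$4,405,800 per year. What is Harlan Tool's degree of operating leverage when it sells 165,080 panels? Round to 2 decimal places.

Contribution at this volume is 165,080 × R$61.68 = R$10,182,134.40.
Operating income = contribution − fixed costs = R$10,182,134.40 − R$4,405,800 = R$5,776,334.40.
So DOL = total CM / EBIT = R$10,182,134.40 / R$5,776,334.40 = 1.7627.

1.76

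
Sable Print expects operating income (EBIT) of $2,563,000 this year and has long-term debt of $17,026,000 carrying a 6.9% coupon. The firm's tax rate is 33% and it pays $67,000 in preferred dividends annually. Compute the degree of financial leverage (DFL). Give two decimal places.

1.99

Annual interest charges come to $1,174,794.00.
Pre-tax preferred-dividend burden = $67,000 ÷ (1 − 0.33) = $100,000.00.
DFL = EBIT ÷ [EBIT − I − D_p/(1−t)] = $2,563,000 ÷ [$2,563,000 − $1,174,794.00 − $100,000.00] = $2,563,000 ÷ $1,288,206.00 = 1.9896.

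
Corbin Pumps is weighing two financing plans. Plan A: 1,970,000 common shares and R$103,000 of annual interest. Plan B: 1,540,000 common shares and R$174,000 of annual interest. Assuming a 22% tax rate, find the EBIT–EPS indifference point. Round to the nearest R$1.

Set EPS_A = EPS_B: (EBIT − R$103,000)(1 − 0.22) ÷ 1,970,000 = (EBIT − R$174,000)(1 − 0.22) ÷ 1,540,000.
Cancelling (1 − t) and cross-multiplying: 1,540,000·(EBIT − 103,000) = 1,970,000·(EBIT − 174,000).
EBIT × (1,970,000 − 1,540,000) = 174,000 × 1,970,000 − 103,000 × 1,540,000 = 184,160,000,000, so EBIT = 184,160,000,000 ÷ 430,000 = 428,279.07.

R$428,279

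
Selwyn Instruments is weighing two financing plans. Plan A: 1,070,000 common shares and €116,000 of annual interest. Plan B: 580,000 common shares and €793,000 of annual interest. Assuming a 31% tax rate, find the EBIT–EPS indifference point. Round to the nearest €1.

Set EPS_A = EPS_B: (EBIT − €116,000)(1 − 0.31) ÷ 1,070,000 = (EBIT − €793,000)(1 − 0.31) ÷ 580,000.
Cancelling (1 − t) and cross-multiplying: 580,000·(EBIT − 116,000) = 1,070,000·(EBIT − 793,000).
EBIT × (1,070,000 − 580,000) = 793,000 × 1,070,000 − 116,000 × 580,000 = 781,230,000,000, so EBIT = 781,230,000,000 ÷ 490,000 = 1,594,346.94.

€1,594,347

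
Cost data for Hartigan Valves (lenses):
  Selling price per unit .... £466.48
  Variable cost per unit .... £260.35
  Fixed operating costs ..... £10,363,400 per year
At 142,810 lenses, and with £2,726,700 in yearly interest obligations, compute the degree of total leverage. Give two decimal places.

Total contribution margin = 142,810 × £206.13 = £29,437,425.30.
Subtracting fixed costs: EBIT = £29,437,425.30 − £10,363,400 = £19,074,025.30. Interest = £2,726,700.00, so EBIT − I = £16,347,325.30.
Degree of total leverage = total CM / (EBIT − interest) = £29,437,425.30 / £16,347,325.30 = 1.8007.

1.80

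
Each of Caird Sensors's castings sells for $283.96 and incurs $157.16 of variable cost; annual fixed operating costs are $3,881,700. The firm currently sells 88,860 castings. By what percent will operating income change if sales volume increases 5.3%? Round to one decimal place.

Contribution at this volume is 88,860 × $126.80 = $11,267,448.00.
Subtracting fixed costs: EBIT = $11,267,448.00 − $3,881,700 = $7,385,748.00.
So DOL = total CM / EBIT = $11,267,448.00 / $7,385,748.00 = 1.5256.
%ΔEBIT = DOL × %ΔSales = 1.5256 × +5.3% = +8.1%.

+8.1%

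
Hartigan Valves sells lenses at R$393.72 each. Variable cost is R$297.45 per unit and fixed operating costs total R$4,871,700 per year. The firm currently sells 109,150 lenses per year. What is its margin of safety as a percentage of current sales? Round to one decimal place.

Unit CM = price − variable cost = R$393.72 − R$297.45 = R$96.27. Break-even units = R$4,871,700 ÷ R$96.27 = 50,604.55; break-even revenue = 50,604.55 × R$393.72 = R$19,924,023.31.
Actual sales revenue = 109,150 × R$393.72 = R$42,974,538.00.
Margin of safety = (R$42,974,538.00 − R$19,924,023.31) ÷ R$42,974,538.00 = 53.6%.

53.6%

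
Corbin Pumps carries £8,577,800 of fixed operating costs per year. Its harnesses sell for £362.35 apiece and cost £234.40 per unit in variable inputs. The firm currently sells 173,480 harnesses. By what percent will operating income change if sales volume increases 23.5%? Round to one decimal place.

+38.3%

At 173,480 units, contribution = 173,480 × £127.95 = £22,196,766.00.
Operating income = contribution − fixed costs = £22,196,766.00 − £8,577,800 = £13,618,966.00.
So DOL = total CM / EBIT = £22,196,766.00 / £13,618,966.00 = 1.6298.
So EBIT moves 1.6298 × (+23.5%) = +38.3%.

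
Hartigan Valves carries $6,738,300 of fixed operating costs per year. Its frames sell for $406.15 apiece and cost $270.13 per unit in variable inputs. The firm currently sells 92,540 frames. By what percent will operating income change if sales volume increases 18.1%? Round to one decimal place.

+39.0%

Contribution at this volume is 92,540 × $136.02 = $12,587,290.80.
Operating income = contribution − fixed costs = $12,587,290.80 − $6,738,300 = $5,848,990.80.
Degree of operating leverage = $12,587,290.80 / $5,848,990.80 = 2.1520.
%ΔEBIT = DOL × %ΔSales = 2.1520 × +18.1% = +39.0%.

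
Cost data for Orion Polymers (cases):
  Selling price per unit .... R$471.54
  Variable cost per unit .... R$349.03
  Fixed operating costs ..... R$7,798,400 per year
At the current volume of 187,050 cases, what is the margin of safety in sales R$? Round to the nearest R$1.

Unit CM = price − variable cost = R$471.54 − R$349.03 = R$122.51. Break-even units = R$7,798,400 ÷ R$122.51 = 63,655.21; break-even revenue = 63,655.21 × R$471.54 = R$30,015,978.58.
Actual sales revenue = 187,050 × R$471.54 = R$88,201,557.00.
Margin of safety = R$88,201,557.00 − R$30,015,978.58 = R$58,185,578.

R$58,185,578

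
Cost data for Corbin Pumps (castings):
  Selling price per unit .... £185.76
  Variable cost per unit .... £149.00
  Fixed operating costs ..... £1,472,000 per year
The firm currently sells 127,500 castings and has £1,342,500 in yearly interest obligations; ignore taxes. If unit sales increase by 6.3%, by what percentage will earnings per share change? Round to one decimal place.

Total contribution margin = 127,500 × £36.76 = £4,686,900.00.
Subtracting fixed costs: EBIT = £4,686,900.00 − £1,472,000 = £3,214,900.00.
Interest = £1,342,500.00, so EBIT − I = £1,872,400.00.
Degree of combined leverage = contribution ÷ (EBIT − I) = £4,686,900.00 ÷ £1,872,400.00 = 2.5032.
EPS therefore changes by 2.5032 × (+6.3%) = +15.8%.

+15.8%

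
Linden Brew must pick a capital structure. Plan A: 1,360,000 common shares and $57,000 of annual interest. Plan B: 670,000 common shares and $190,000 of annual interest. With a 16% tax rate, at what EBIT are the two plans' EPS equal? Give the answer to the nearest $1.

$319,145

Set EPS_A = EPS_B: (EBIT − $57,000)(1 − 0.16) ÷ 1,360,000 = (EBIT − $190,000)(1 − 0.16) ÷ 670,000.
Cancelling (1 − t) and cross-multiplying: 670,000·(EBIT − 57,000) = 1,360,000·(EBIT − 190,000).
Solving, EBIT = (190,000·1,360,000 − 57,000·670,000) / (1,360,000 − 670,000) = 220,210,000,000 / 690,000 = 319,144.93.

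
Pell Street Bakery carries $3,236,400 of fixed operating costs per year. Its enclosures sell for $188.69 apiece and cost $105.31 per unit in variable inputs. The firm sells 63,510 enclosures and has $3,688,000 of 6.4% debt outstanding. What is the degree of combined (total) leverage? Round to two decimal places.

Contribution at this volume is 63,510 × $83.38 = $5,295,463.80.
Subtracting fixed costs: EBIT = $5,295,463.80 − $3,236,400 = $2,059,063.80. Interest = $236,032.00, so EBIT − I = $1,823,031.80.
Degree of total leverage = total CM / (EBIT − interest) = $5,295,463.80 / $1,823,031.80 = 2.9048.

2.90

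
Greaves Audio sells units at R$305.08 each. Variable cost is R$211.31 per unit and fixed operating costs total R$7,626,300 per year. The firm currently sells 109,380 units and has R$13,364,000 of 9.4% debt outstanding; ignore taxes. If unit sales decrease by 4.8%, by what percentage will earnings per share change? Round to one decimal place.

At 109,380 units, contribution = 109,380 × R$93.77 = R$10,256,562.60.
Operating income = contribution − fixed costs = R$10,256,562.60 − R$7,626,300 = R$2,630,262.60.
Interest = R$1,256,216.00, so EBIT − I = R$1,374,046.60.
Degree of combined leverage = contribution ÷ (EBIT − I) = R$10,256,562.60 ÷ R$1,374,046.60 = 7.4645.
%ΔEPS = DCL × %ΔSales = 7.4645 × -4.8% = -35.8%.

-35.8%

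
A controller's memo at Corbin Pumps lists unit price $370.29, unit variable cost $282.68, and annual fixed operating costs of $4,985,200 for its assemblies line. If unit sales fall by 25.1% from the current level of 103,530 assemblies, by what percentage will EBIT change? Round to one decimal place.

-55.7%

Total contribution margin = 103,530 × $87.61 = $9,070,263.30.
EBIT = $9,070,263.30 − $4,985,200 = $4,085,063.30.
So DOL = total CM / EBIT = $9,070,263.30 / $4,085,063.30 = 2.2203.
%ΔEBIT = DOL × %ΔSales = 2.2203 × -25.1% = -55.7%.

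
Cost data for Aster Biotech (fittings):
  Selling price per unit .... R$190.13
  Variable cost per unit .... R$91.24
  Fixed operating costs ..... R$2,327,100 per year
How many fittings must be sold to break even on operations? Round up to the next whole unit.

Contribution margin per unit = R$190.13 − R$91.24 = R$98.89.
Units to break even: R$2,327,100 ÷ R$98.89 = 23,532.21, rounded up to 23,533.

23,533 fittings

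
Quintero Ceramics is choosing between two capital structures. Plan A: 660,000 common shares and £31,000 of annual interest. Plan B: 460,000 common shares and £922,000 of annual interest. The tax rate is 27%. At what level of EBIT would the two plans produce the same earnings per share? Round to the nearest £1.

£2,971,300

Set EPS_A = EPS_B: (EBIT − £31,000)(1 − 0.27) ÷ 660,000 = (EBIT − £922,000)(1 − 0.27) ÷ 460,000.
The (1 − t) factor cancels: (EBIT − 31,000) × 460,000 = (EBIT − 922,000) × 660,000.
Solving, EBIT = (922,000·660,000 − 31,000·460,000) / (660,000 − 460,000) = 594,260,000,000 / 200,000 = 2,971,300.00.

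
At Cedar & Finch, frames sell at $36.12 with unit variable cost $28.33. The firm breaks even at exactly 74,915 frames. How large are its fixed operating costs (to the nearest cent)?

Each unit contributes $36.12 − $28.33 = $7.79.
Since BE = FC / CM, FC = 74,915 × $7.79 = $583,587.85.

$583,587.85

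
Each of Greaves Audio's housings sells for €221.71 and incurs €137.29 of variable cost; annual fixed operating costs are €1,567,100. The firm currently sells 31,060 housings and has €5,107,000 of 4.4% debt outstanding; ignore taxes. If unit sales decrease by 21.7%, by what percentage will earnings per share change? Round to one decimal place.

Total contribution margin = 31,060 × €84.42 = €2,622,085.20.
Subtracting fixed costs: EBIT = €2,622,085.20 − €1,567,100 = €1,054,985.20.
Interest = €224,708.00, so EBIT − I = €830,277.20.
Degree of combined leverage = contribution ÷ (EBIT − I) = €2,622,085.20 ÷ €830,277.20 = 3.1581.
%ΔEPS = DCL × %ΔSales = 3.1581 × -21.7% = -68.5%.

-68.5%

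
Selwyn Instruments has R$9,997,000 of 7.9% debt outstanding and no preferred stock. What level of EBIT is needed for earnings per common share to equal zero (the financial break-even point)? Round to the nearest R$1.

R$789,763

Annual interest = 7.9% × R$9,997,000 = R$789,763.00.
Without preferred stock the financial break-even is simply EBIT = interest = R$789,763.00.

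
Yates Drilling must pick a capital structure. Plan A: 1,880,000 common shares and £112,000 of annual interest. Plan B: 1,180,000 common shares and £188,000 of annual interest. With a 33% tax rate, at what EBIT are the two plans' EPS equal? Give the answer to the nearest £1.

At indifference, (EBIT − 112,000)(1 − t)/1,880,000 = (EBIT − 188,000)(1 − t)/1,180,000.
The (1 − t) factor cancels: (EBIT − 112,000) × 1,180,000 = (EBIT − 188,000) × 1,880,000.
EBIT × (1,880,000 − 1,180,000) = 188,000 × 1,880,000 − 112,000 × 1,180,000 = 221,280,000,000, so EBIT = 221,280,000,000 ÷ 700,000 = 316,114.29.

£316,114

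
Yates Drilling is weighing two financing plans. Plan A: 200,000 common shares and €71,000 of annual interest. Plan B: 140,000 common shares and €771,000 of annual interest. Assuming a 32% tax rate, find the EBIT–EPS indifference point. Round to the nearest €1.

€2,404,333

Set EPS_A = EPS_B: (EBIT − €71,000)(1 − 0.32) ÷ 200,000 = (EBIT − €771,000)(1 − 0.32) ÷ 140,000.
The (1 − t) factor cancels: (EBIT − 71,000) × 140,000 = (EBIT − 771,000) × 200,000.
EBIT × (200,000 − 140,000) = 771,000 × 200,000 − 71,000 × 140,000 = 144,260,000,000, so EBIT = 144,260,000,000 ÷ 60,000 = 2,404,333.33.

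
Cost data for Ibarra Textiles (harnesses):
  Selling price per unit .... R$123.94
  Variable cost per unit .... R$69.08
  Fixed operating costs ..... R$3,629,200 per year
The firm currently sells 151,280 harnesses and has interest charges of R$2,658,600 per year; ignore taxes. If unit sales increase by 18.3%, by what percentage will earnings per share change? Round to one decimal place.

+75.5%

Total contribution margin = 151,280 × R$54.86 = R$8,299,220.80.
EBIT = R$8,299,220.80 − R$3,629,200 = R$4,670,020.80.
Interest = R$2,658,600.00, so EBIT − I = R$2,011,420.80.
DCL = total CM / (EBIT − I) = R$8,299,220.80 / R$2,011,420.80 = 4.1260.
%ΔEPS = DCL × %ΔSales = 4.1260 × +18.3% = +75.5%.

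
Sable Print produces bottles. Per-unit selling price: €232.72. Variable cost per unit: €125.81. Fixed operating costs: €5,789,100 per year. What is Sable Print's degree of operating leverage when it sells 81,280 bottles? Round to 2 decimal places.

3.00

At 81,280 units, contribution = 81,280 × €106.91 = €8,689,644.80.
Operating income = contribution − fixed costs = €8,689,644.80 − €5,789,100 = €2,900,544.80.
DOL = contribution ÷ EBIT = €8,689,644.80 ÷ €2,900,544.80 = 2.9959.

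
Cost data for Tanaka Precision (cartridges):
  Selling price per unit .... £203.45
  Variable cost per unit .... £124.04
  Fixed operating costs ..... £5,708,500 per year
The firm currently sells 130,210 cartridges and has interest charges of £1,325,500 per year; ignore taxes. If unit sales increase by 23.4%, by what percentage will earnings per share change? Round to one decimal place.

+73.2%

At 130,210 units, contribution = 130,210 × £79.41 = £10,339,976.10.
Subtracting fixed costs: EBIT = £10,339,976.10 − £5,708,500 = £4,631,476.10.
After interest of £1,325,500.00, pre-tax earnings = £3,305,976.10.
DCL = total CM / (EBIT − I) = £10,339,976.10 / £3,305,976.10 = 3.1277.
EPS therefore changes by 3.1277 × (+23.4%) = +73.2%.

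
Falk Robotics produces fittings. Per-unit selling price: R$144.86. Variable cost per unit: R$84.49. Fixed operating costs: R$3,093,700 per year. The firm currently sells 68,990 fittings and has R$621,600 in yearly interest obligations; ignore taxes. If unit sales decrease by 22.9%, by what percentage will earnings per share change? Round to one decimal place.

At 68,990 units, contribution = 68,990 × R$60.37 = R$4,164,926.30.
EBIT = R$4,164,926.30 − R$3,093,700 = R$1,071,226.30.
After interest of R$621,600.00, pre-tax earnings = R$449,626.30.
DCL = total CM / (EBIT − I) = R$4,164,926.30 / R$449,626.30 = 9.2631.
EPS therefore changes by 9.2631 × (-22.9%) = -212.1%.

-212.1%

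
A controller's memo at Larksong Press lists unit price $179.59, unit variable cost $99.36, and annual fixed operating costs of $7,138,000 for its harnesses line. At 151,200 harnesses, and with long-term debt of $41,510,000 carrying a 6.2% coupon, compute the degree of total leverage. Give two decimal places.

5.01

At 151,200 units, contribution = 151,200 × $80.23 = $12,130,776.00.
EBIT = $12,130,776.00 − $7,138,000 = $4,992,776.00. Interest = $2,573,620.00, so EBIT − I = $2,419,156.00.
DCL = contribution ÷ (EBIT − I) = $12,130,776.00 ÷ $2,419,156.00 = 5.0145.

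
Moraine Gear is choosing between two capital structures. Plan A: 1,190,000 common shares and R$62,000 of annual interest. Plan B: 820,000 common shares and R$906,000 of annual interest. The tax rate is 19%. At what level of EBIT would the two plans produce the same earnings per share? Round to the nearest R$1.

R$2,776,486

Set EPS_A = EPS_B: (EBIT − R$62,000)(1 − 0.19) ÷ 1,190,000 = (EBIT − R$906,000)(1 − 0.19) ÷ 820,000.
The (1 − t) factor cancels: (EBIT − 62,000) × 820,000 = (EBIT − 906,000) × 1,190,000.
Solving, EBIT = (906,000·1,190,000 − 62,000·820,000) / (1,190,000 − 820,000) = 1,027,300,000,000 / 370,000 = 2,776,486.49.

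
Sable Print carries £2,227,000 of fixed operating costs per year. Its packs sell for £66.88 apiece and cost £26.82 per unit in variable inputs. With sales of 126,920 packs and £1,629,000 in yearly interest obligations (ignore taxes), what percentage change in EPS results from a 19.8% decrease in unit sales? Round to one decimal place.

At 126,920 units, contribution = 126,920 × £40.06 = £5,084,415.20.
Operating income = contribution − fixed costs = £5,084,415.20 − £2,227,000 = £2,857,415.20.
Interest = £1,629,000.00, so EBIT − I = £1,228,415.20.
Degree of combined leverage = contribution ÷ (EBIT − I) = £5,084,415.20 ÷ £1,228,415.20 = 4.1390.
%ΔEPS = DCL × %ΔSales = 4.1390 × -19.8% = -82.0%.

-82.0%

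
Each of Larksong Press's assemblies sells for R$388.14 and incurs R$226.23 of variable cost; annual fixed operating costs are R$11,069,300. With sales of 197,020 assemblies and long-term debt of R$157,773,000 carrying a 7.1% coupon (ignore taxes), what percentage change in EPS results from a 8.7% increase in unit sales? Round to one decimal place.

Contribution at this volume is 197,020 × R$161.91 = R$31,899,508.20.
Operating income = contribution − fixed costs = R$31,899,508.20 − R$11,069,300 = R$20,830,208.20.
After interest of R$11,201,883.00, pre-tax earnings = R$9,628,325.20.
DCL = total CM / (EBIT − I) = R$31,899,508.20 / R$9,628,325.20 = 3.3131.
%ΔEPS = DCL × %ΔSales = 3.3131 × +8.7% = +28.8%.

+28.8%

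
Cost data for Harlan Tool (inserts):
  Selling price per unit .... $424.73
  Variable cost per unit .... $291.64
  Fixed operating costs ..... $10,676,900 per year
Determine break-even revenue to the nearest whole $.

Contribution margin per unit = $424.73 − $291.64 = $133.09, a CM ratio of $133.09 ÷ $424.73 = 0.3134.
Break-even revenue = fixed costs × price ÷ CM = $10,676,900 × $424.73 ÷ $133.09 = $34,073,182.

$34,073,182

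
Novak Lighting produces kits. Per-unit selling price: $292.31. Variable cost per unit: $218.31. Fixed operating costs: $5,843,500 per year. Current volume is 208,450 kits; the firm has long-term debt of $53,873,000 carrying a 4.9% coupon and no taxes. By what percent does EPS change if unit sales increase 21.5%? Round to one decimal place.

Total contribution margin = 208,450 × $74.00 = $15,425,300.00.
Subtracting fixed costs: EBIT = $15,425,300.00 − $5,843,500 = $9,581,800.00.
After interest of $2,639,777.00, pre-tax earnings = $6,942,023.00.
Degree of combined leverage = contribution ÷ (EBIT − I) = $15,425,300.00 ÷ $6,942,023.00 = 2.2220.
EPS therefore changes by 2.2220 × (+21.5%) = +47.8%.

+47.8%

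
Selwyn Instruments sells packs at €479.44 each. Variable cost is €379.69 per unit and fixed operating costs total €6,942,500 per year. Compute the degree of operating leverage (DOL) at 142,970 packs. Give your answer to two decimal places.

1.95

Contribution at this volume is 142,970 × €99.75 = €14,261,257.50.
EBIT = €14,261,257.50 − €6,942,500 = €7,318,757.50.
So DOL = total CM / EBIT = €14,261,257.50 / €7,318,757.50 = 1.9486.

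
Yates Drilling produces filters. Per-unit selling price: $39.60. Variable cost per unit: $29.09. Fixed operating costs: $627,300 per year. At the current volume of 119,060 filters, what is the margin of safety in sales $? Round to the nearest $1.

Contribution margin per unit = $39.60 − $29.09 = $10.51. Break-even units = $627,300 ÷ $10.51 = 59,686.01; break-even revenue = 59,686.01 × $39.60 = $2,363,566.13.
Actual sales revenue = 119,060 × $39.60 = $4,714,776.00.
Margin of safety = $4,714,776.00 − $2,363,566.13 = $2,351,210.

$2,351,210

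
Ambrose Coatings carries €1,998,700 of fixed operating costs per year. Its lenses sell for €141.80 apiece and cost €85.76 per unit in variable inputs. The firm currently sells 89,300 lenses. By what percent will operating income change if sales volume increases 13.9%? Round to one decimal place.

+23.1%

At 89,300 units, contribution = 89,300 × €56.04 = €5,004,372.00.
EBIT = €5,004,372.00 − €1,998,700 = €3,005,672.00.
So DOL = total CM / EBIT = €5,004,372.00 / €3,005,672.00 = 1.6650.
%ΔEBIT = DOL × %ΔSales = 1.6650 × +13.9% = +23.1%.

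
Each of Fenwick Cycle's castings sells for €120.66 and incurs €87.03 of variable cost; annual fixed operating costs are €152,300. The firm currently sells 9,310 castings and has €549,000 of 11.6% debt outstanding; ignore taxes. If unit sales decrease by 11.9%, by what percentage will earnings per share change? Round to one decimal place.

-38.4%

Total contribution margin = 9,310 × €33.63 = €313,095.30.
Subtracting fixed costs: EBIT = €313,095.30 − €152,300 = €160,795.30.
After interest of €63,684.00, pre-tax earnings = €97,111.30.
Degree of combined leverage = contribution ÷ (EBIT − I) = €313,095.30 ÷ €97,111.30 = 3.2241.
EPS therefore changes by 3.2241 × (-11.9%) = -38.4%.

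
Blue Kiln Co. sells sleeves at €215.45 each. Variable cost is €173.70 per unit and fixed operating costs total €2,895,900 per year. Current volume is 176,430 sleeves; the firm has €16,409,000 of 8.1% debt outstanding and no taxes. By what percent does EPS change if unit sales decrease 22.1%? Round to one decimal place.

-51.8%

At 176,430 units, contribution = 176,430 × €41.75 = €7,365,952.50.
EBIT = €7,365,952.50 − €2,895,900 = €4,470,052.50.
Interest = €1,329,129.00, so EBIT − I = €3,140,923.50.
DCL = total CM / (EBIT − I) = €7,365,952.50 / €3,140,923.50 = 2.3452.
%ΔEPS = DCL × %ΔSales = 2.3452 × -22.1% = -51.8%.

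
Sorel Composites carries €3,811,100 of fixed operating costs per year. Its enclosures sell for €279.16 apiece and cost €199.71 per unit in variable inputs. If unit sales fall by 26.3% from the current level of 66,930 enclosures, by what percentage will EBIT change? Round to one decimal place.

-92.8%

At 66,930 units, contribution = 66,930 × €79.45 = €5,317,588.50.
EBIT = €5,317,588.50 − €3,811,100 = €1,506,488.50.
DOL = contribution ÷ EBIT = €5,317,588.50 ÷ €1,506,488.50 = 3.5298.
So EBIT moves 3.5298 × (-26.3%) = -92.8%.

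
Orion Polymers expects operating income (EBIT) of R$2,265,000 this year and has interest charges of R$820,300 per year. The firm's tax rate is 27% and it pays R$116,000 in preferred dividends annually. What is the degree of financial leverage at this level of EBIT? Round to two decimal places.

Annual interest charges come to R$820,300.00.
Pre-tax preferred-dividend burden = R$116,000 ÷ (1 − 0.27) = R$158,904.11.
DFL = EBIT ÷ [EBIT − I − D_p/(1−t)] = R$2,265,000 ÷ [R$2,265,000 − R$820,300.00 − R$158,904.11] = R$2,265,000 ÷ R$1,285,795.89 = 1.7616.

1.76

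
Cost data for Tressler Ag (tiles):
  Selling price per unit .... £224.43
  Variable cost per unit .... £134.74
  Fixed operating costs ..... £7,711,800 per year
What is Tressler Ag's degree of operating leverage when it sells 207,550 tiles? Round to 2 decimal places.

At 207,550 units, contribution = 207,550 × £89.69 = £18,615,159.50.
EBIT = £18,615,159.50 − £7,711,800 = £10,903,359.50.
So DOL = total CM / EBIT = £18,615,159.50 / £10,903,359.50 = 1.7073.

1.71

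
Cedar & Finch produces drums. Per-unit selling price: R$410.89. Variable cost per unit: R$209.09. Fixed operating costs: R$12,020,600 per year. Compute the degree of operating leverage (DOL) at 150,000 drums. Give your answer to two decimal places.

1.66

At 150,000 units, contribution = 150,000 × R$201.80 = R$30,270,000.00.
EBIT = R$30,270,000.00 − R$12,020,600 = R$18,249,400.00.
So DOL = total CM / EBIT = R$30,270,000.00 / R$18,249,400.00 = 1.6587.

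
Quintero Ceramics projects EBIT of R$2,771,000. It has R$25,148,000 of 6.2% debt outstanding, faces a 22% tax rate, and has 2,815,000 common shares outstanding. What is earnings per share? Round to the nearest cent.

R$0.34

Interest = R$1,559,176.00, so EBT = R$2,771,000 − R$1,559,176.00 = R$1,211,824.00.
After tax at 22%: net income = R$1,211,824.00 × 0.78 = R$945,222.72.
EPS = R$945,222.72 ÷ 2,815,000 = R$0.34.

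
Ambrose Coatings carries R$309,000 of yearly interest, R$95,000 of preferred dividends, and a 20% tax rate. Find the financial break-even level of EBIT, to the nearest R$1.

R$427,750

Preferred dividends are paid after tax, so their pre-tax equivalent is R$95,000 ÷ (1 − 0.20) = R$118,750.00.
Financial break-even EBIT = interest + D_p ÷ (1 − t) = R$309,000 + R$118,750.00 = R$427,750.00.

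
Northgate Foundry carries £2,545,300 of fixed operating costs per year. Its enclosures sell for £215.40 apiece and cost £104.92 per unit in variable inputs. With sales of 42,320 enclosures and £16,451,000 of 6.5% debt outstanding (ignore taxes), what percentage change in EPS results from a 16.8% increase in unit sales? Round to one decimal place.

Total contribution margin = 42,320 × £110.48 = £4,675,513.60.
Operating income = contribution − fixed costs = £4,675,513.60 − £2,545,300 = £2,130,213.60.
After interest of £1,069,315.00, pre-tax earnings = £1,060,898.60.
DCL = total CM / (EBIT − I) = £4,675,513.60 / £1,060,898.60 = 4.4071.
EPS therefore changes by 4.4071 × (+16.8%) = +74.0%.

+74.0%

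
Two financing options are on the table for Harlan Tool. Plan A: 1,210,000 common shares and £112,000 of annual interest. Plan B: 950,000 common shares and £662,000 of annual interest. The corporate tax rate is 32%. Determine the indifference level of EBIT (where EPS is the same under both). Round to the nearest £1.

Set EPS_A = EPS_B: (EBIT − £112,000)(1 − 0.32) ÷ 1,210,000 = (EBIT − £662,000)(1 − 0.32) ÷ 950,000.
The (1 − t) factor cancels: (EBIT − 112,000) × 950,000 = (EBIT − 662,000) × 1,210,000.
Solving, EBIT = (662,000·1,210,000 − 112,000·950,000) / (1,210,000 − 950,000) = 694,620,000,000 / 260,000 = 2,671,615.38.

£2,671,615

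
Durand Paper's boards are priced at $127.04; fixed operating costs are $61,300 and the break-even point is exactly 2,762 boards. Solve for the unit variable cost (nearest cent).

At break-even, FC = Q × (P − VC), so P − VC = $61,300 ÷ 2,762 = $22.1941.
Hence VC = price − CM = $127.04 − $22.1941 = $104.85.

$104.85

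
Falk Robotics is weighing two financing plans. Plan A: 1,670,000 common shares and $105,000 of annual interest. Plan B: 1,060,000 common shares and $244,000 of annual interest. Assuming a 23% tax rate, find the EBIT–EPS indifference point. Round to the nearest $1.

$485,541

Set EPS_A = EPS_B: (EBIT − $105,000)(1 − 0.23) ÷ 1,670,000 = (EBIT − $244,000)(1 − 0.23) ÷ 1,060,000.
Cancelling (1 − t) and cross-multiplying: 1,060,000·(EBIT − 105,000) = 1,670,000·(EBIT − 244,000).
Solving, EBIT = (244,000·1,670,000 − 105,000·1,060,000) / (1,670,000 − 1,060,000) = 296,180,000,000 / 610,000 = 485,540.98.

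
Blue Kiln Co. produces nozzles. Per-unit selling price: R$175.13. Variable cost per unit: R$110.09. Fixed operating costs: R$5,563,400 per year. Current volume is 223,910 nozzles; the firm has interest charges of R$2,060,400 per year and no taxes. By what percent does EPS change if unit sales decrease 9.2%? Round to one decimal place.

At 223,910 units, contribution = 223,910 × R$65.04 = R$14,563,106.40.
EBIT = R$14,563,106.40 − R$5,563,400 = R$8,999,706.40.
Interest = R$2,060,400.00, so EBIT − I = R$6,939,306.40.
Degree of combined leverage = contribution ÷ (EBIT − I) = R$14,563,106.40 ÷ R$6,939,306.40 = 2.0986.
EPS therefore changes by 2.0986 × (-9.2%) = -19.3%.

-19.3%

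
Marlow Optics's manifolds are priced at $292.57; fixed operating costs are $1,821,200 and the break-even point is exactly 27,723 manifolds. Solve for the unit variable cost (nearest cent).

$226.88

Contribution per unit must be FC / Q = $1,821,200 / 27,723 = $65.6927.
Hence VC = price − CM = $292.57 − $65.6927 = $226.88.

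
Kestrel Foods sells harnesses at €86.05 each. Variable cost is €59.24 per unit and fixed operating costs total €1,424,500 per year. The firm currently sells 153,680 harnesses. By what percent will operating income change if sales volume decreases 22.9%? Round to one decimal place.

Total contribution margin = 153,680 × €26.81 = €4,120,160.80.
Operating income = contribution − fixed costs = €4,120,160.80 − €1,424,500 = €2,695,660.80.
Degree of operating leverage = €4,120,160.80 / €2,695,660.80 = 1.5284.
%ΔEBIT = DOL × %ΔSales = 1.5284 × -22.9% = -35.0%.

-35.0%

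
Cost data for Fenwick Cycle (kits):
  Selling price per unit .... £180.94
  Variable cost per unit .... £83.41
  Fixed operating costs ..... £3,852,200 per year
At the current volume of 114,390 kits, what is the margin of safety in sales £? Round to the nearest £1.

£13,551,033

Unit CM = price − variable cost = £180.94 − £83.41 = £97.53. Break-even units = £3,852,200 ÷ £97.53 = 39,497.59; break-even revenue = 39,497.59 × £180.94 = £7,146,694.02.
Actual sales revenue = 114,390 × £180.94 = £20,697,726.60.
Margin of safety = £20,697,726.60 − £7,146,694.02 = £13,551,033.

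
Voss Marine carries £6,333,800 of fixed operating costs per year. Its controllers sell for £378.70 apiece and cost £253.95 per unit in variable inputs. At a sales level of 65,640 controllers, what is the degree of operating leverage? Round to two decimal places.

4.41

Contribution at this volume is 65,640 × £124.75 = £8,188,590.00.
EBIT = £8,188,590.00 − £6,333,800 = £1,854,790.00.
So DOL = total CM / EBIT = £8,188,590.00 / £1,854,790.00 = 4.4148.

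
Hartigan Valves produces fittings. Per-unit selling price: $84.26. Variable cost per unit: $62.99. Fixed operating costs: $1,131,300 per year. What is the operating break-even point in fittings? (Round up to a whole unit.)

53,188 fittings

Contribution margin per unit = $84.26 − $62.99 = $21.27.
Break-even Q = $1,131,300 / $21.27 = 53,187.59 → 53,188 fittings.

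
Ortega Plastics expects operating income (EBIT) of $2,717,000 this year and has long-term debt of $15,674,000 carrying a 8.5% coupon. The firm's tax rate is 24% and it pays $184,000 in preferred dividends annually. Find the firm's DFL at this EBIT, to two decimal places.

Annual interest charges come to $1,332,290.00.
Pre-tax preferred-dividend burden = $184,000 ÷ (1 − 0.24) = $242,105.26.
DFL = EBIT ÷ [EBIT − I − D_p/(1−t)] = $2,717,000 ÷ [$2,717,000 − $1,332,290.00 − $242,105.26] = $2,717,000 ÷ $1,142,604.74 = 2.3779.

2.38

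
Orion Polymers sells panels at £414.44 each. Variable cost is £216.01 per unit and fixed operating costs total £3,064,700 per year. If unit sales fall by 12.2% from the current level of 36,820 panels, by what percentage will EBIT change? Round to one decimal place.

Total contribution margin = 36,820 × £198.43 = £7,306,192.60.
Operating income = contribution − fixed costs = £7,306,192.60 − £3,064,700 = £4,241,492.60.
So DOL = total CM / EBIT = £7,306,192.60 / £4,241,492.60 = 1.7226.
%ΔEBIT = DOL × %ΔSales = 1.7226 × -12.2% = -21.0%.

-21.0%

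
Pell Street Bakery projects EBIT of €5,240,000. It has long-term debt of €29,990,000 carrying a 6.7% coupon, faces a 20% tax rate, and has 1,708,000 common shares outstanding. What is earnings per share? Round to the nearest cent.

Interest = €2,009,330.00, so EBT = €5,240,000 − €2,009,330.00 = €3,230,670.00.
After tax at 20%: net income = €3,230,670.00 × 0.80 = €2,584,536.00.
Per share: €2,584,536.00 / 1,708,000 shares = €1.51.

€1.51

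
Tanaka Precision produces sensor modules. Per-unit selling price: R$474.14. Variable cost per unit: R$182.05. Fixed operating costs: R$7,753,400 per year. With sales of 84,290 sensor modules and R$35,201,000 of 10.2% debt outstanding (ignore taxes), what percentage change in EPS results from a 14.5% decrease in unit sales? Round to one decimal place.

-26.9%

Total contribution margin = 84,290 × R$292.09 = R$24,620,266.10.
Subtracting fixed costs: EBIT = R$24,620,266.10 − R$7,753,400 = R$16,866,866.10.
After interest of R$3,590,502.00, pre-tax earnings = R$13,276,364.10.
DCL = total CM / (EBIT − I) = R$24,620,266.10 / R$13,276,364.10 = 1.8544.
%ΔEPS = DCL × %ΔSales = 1.8544 × -14.5% = -26.9%.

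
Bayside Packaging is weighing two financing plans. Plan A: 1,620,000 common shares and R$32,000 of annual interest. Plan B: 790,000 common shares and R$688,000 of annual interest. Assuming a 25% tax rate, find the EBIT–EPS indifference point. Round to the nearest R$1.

R$1,312,386

At indifference, (EBIT − 32,000)(1 − t)/1,620,000 = (EBIT − 688,000)(1 − t)/790,000.
Cancelling (1 − t) and cross-multiplying: 790,000·(EBIT − 32,000) = 1,620,000·(EBIT − 688,000).
EBIT × (1,620,000 − 790,000) = 688,000 × 1,620,000 − 32,000 × 790,000 = 1,089,280,000,000, so EBIT = 1,089,280,000,000 ÷ 830,000 = 1,312,385.54.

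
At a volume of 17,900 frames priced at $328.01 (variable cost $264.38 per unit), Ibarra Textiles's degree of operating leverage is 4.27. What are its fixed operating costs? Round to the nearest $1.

$872,238

At 17,900 units, contribution = 17,900 × $63.63 = $1,138,977.00.
DOL = contribution / EBIT, so EBIT = $1,138,977.00 / 4.27 = $266,739.34.
And FC = contribution − EBIT = $1,138,977.00 − $266,739.34 = $872,238.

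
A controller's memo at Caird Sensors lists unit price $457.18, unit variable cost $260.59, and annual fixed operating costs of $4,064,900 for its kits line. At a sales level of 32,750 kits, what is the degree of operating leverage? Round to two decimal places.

Contribution at this volume is 32,750 × $196.59 = $6,438,322.50.
Operating income = contribution − fixed costs = $6,438,322.50 − $4,064,900 = $2,373,422.50.
So DOL = total CM / EBIT = $6,438,322.50 / $2,373,422.50 = 2.7127.

2.71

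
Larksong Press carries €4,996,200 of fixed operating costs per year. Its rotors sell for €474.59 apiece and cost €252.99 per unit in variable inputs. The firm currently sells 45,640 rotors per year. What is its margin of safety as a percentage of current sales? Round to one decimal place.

50.6%

Contribution margin per unit = €474.59 − €252.99 = €221.60. Break-even units = €4,996,200 ÷ €221.60 = 22,546.03; break-even revenue = 22,546.03 × €474.59 = €10,700,119.85.
Current sales = 45,640 × €474.59 = €21,660,287.60.
Margin of safety = (€21,660,287.60 − €10,700,119.85) ÷ €21,660,287.60 = 50.6%.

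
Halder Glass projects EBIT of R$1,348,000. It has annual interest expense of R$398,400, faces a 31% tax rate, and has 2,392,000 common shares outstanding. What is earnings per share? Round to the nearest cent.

Interest = R$398,400.00, so EBT = R$1,348,000 − R$398,400.00 = R$949,600.00.
Net income = R$949,600.00 × (1 − 0.31) = R$655,224.00.
Per share: R$655,224.00 / 2,392,000 shares = R$0.27.

R$0.27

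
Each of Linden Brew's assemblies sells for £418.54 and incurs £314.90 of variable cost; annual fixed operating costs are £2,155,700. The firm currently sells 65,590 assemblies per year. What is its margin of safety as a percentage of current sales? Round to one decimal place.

68.3%

Contribution margin per unit = £418.54 − £314.90 = £103.64. Break-even units = £2,155,700 ÷ £103.64 = 20,799.88; break-even revenue = 20,799.88 × £418.54 = £8,705,583.54.
Current sales = 65,590 × £418.54 = £27,452,038.60.
Margin of safety = (£27,452,038.60 − £8,705,583.54) ÷ £27,452,038.60 = 68.3%.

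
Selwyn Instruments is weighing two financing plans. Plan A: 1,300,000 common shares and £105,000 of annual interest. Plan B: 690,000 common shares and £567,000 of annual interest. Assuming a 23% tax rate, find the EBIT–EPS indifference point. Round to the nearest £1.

£1,089,590

At indifference, (EBIT − 105,000)(1 − t)/1,300,000 = (EBIT − 567,000)(1 − t)/690,000.
The (1 − t) factor cancels: (EBIT − 105,000) × 690,000 = (EBIT − 567,000) × 1,300,000.
Solving, EBIT = (567,000·1,300,000 − 105,000·690,000) / (1,300,000 − 690,000) = 664,650,000,000 / 610,000 = 1,089,590.16.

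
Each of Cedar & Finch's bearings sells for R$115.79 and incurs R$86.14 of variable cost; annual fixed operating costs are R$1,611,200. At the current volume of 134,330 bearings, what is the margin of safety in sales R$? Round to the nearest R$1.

R$9,261,968

Contribution margin per unit = R$115.79 − R$86.14 = R$29.65. Break-even units = R$1,611,200 ÷ R$29.65 = 54,340.64; break-even revenue = 54,340.64 × R$115.79 = R$6,292,102.80.
Current sales = 134,330 × R$115.79 = R$15,554,070.70.
Margin of safety = R$15,554,070.70 − R$6,292,102.80 = R$9,261,968.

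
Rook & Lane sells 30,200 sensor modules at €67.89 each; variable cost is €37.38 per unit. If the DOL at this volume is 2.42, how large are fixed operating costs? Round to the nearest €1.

At 30,200 units, contribution = 30,200 × €30.51 = €921,402.00.
Since DOL = CM ÷ EBIT, EBIT = €921,402.00 ÷ 2.42 = €380,744.63.
And FC = contribution − EBIT = €921,402.00 − €380,744.63 = €540,657.

€540,657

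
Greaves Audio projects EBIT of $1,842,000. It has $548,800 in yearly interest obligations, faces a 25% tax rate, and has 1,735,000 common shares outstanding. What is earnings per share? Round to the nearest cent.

$0.56

Pre-tax income = $1,842,000 − $548,800.00 = $1,293,200.00.
Net income = $1,293,200.00 × (1 − 0.25) = $969,900.00.
EPS = $969,900.00 ÷ 1,735,000 = $0.56.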